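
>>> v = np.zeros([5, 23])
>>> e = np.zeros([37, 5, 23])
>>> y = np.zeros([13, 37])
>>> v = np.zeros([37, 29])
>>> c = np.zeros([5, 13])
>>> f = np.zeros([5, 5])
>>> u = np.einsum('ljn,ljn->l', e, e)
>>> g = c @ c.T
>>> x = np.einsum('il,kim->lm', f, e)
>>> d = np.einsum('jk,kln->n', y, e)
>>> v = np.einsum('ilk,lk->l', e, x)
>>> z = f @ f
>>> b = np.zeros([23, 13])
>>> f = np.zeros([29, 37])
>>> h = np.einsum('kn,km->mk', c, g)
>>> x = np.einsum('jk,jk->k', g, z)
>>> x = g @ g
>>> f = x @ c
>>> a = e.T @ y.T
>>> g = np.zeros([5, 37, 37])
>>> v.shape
(5,)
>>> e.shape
(37, 5, 23)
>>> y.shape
(13, 37)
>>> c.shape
(5, 13)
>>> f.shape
(5, 13)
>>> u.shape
(37,)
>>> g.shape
(5, 37, 37)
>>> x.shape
(5, 5)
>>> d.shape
(23,)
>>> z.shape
(5, 5)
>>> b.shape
(23, 13)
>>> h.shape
(5, 5)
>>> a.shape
(23, 5, 13)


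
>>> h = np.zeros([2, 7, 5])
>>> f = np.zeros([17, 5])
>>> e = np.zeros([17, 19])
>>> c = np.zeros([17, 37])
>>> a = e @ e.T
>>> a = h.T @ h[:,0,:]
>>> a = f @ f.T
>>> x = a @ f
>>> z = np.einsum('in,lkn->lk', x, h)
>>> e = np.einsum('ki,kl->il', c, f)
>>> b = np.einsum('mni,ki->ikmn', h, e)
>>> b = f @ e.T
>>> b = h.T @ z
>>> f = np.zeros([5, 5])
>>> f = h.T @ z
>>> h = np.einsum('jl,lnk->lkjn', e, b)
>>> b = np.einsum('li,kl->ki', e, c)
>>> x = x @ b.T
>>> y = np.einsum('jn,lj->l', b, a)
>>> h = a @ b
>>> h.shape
(17, 5)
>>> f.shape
(5, 7, 7)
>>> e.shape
(37, 5)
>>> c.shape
(17, 37)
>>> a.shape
(17, 17)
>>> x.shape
(17, 17)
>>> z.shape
(2, 7)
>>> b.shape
(17, 5)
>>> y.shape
(17,)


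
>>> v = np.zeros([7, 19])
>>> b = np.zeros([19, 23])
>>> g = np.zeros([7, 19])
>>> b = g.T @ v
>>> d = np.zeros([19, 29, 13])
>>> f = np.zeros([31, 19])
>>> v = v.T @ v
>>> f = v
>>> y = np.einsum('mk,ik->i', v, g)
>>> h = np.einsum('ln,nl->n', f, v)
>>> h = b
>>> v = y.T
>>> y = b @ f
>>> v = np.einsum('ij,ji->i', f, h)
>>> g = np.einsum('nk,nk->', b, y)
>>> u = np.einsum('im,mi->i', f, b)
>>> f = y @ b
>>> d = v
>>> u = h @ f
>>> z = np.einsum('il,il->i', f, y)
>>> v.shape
(19,)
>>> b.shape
(19, 19)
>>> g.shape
()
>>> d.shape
(19,)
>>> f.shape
(19, 19)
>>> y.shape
(19, 19)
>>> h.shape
(19, 19)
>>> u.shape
(19, 19)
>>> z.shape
(19,)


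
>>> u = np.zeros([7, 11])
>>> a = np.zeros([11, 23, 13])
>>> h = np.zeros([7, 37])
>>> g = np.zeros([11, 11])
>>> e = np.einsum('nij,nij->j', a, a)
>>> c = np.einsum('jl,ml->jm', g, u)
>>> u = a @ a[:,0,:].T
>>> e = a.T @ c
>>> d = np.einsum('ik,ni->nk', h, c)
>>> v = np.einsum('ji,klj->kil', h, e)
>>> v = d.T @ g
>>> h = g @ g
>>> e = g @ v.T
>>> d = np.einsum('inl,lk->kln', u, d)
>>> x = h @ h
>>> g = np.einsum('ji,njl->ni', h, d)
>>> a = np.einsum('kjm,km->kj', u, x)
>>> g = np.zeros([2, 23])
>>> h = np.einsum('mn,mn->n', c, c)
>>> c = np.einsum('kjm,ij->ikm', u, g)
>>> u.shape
(11, 23, 11)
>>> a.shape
(11, 23)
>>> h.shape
(7,)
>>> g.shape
(2, 23)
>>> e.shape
(11, 37)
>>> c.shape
(2, 11, 11)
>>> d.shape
(37, 11, 23)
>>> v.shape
(37, 11)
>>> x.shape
(11, 11)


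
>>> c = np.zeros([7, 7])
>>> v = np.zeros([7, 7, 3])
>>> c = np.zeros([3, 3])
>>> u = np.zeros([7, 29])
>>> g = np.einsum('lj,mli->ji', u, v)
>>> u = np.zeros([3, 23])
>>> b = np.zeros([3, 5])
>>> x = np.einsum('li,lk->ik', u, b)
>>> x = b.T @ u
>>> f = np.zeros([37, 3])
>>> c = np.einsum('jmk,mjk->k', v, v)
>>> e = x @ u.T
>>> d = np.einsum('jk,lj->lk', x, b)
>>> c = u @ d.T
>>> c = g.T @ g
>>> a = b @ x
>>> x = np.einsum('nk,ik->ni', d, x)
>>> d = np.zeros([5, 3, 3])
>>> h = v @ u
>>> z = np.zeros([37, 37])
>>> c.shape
(3, 3)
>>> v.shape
(7, 7, 3)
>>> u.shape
(3, 23)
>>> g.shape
(29, 3)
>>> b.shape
(3, 5)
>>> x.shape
(3, 5)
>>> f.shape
(37, 3)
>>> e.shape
(5, 3)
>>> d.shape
(5, 3, 3)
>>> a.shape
(3, 23)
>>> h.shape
(7, 7, 23)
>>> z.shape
(37, 37)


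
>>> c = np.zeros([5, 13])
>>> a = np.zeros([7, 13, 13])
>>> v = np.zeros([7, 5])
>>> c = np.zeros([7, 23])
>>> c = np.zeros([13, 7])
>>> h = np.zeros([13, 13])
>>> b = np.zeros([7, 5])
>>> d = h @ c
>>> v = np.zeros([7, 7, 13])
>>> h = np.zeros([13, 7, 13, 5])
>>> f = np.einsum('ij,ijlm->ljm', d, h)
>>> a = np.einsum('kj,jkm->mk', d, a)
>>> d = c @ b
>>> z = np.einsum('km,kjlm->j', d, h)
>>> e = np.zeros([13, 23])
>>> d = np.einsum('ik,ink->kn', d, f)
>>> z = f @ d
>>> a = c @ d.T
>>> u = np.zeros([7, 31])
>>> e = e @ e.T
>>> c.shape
(13, 7)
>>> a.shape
(13, 5)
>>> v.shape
(7, 7, 13)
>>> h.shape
(13, 7, 13, 5)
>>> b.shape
(7, 5)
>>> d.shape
(5, 7)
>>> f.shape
(13, 7, 5)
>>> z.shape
(13, 7, 7)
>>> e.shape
(13, 13)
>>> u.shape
(7, 31)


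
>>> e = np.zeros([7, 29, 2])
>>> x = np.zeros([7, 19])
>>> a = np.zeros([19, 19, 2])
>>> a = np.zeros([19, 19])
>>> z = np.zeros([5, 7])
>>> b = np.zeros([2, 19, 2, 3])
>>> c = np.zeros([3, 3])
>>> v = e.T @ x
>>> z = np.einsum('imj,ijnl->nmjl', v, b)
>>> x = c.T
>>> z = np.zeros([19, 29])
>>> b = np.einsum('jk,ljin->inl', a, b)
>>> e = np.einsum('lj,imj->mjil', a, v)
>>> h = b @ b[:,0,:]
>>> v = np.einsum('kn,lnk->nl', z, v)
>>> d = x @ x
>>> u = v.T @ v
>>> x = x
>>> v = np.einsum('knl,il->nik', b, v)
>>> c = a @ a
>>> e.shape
(29, 19, 2, 19)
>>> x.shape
(3, 3)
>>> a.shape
(19, 19)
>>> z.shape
(19, 29)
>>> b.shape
(2, 3, 2)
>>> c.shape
(19, 19)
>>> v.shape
(3, 29, 2)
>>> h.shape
(2, 3, 2)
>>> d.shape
(3, 3)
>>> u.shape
(2, 2)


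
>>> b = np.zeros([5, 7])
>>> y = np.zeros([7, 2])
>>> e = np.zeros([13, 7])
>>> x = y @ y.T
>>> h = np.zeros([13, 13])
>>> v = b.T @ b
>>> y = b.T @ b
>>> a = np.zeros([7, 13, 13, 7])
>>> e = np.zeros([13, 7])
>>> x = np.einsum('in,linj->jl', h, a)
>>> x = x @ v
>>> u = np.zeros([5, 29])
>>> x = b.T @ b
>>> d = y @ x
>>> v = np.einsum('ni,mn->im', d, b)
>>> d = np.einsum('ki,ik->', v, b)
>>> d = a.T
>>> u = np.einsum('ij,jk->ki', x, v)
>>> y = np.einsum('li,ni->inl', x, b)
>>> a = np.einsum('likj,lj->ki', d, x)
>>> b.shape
(5, 7)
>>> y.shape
(7, 5, 7)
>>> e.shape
(13, 7)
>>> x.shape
(7, 7)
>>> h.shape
(13, 13)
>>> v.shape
(7, 5)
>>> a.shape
(13, 13)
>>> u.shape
(5, 7)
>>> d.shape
(7, 13, 13, 7)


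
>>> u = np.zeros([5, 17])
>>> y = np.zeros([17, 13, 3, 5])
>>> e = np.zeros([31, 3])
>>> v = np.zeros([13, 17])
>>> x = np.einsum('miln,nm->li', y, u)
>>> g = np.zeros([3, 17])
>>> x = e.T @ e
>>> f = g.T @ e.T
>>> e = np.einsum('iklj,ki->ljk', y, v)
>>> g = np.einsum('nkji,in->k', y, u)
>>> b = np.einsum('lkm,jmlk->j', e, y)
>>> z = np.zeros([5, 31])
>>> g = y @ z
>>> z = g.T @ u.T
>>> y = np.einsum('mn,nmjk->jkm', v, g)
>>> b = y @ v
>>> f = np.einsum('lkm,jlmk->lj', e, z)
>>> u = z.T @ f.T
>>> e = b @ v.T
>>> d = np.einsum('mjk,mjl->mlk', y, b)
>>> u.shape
(5, 13, 3, 3)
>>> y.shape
(3, 31, 13)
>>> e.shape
(3, 31, 13)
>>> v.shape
(13, 17)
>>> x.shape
(3, 3)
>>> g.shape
(17, 13, 3, 31)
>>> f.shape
(3, 31)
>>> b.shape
(3, 31, 17)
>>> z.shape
(31, 3, 13, 5)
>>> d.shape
(3, 17, 13)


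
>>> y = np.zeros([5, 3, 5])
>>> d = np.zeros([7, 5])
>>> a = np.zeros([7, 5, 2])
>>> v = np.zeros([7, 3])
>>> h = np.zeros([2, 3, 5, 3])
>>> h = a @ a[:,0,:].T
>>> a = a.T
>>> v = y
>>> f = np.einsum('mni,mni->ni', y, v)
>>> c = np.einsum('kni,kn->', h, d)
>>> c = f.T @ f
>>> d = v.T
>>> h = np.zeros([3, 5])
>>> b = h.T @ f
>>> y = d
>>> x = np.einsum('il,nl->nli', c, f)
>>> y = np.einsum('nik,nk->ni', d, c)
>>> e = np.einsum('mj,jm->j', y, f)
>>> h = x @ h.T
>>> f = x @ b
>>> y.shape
(5, 3)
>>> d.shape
(5, 3, 5)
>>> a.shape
(2, 5, 7)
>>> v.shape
(5, 3, 5)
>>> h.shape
(3, 5, 3)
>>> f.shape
(3, 5, 5)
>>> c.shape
(5, 5)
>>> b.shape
(5, 5)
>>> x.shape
(3, 5, 5)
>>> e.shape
(3,)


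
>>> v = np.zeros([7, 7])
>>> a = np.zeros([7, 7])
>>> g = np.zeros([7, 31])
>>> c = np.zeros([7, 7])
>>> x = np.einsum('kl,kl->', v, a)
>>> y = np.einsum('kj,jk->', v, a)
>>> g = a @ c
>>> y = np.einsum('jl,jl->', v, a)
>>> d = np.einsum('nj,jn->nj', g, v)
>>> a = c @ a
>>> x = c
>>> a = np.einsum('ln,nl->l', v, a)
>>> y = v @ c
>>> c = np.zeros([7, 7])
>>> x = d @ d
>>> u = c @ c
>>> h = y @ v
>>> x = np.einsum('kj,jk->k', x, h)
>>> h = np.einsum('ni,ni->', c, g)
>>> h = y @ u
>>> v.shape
(7, 7)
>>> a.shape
(7,)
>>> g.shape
(7, 7)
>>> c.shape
(7, 7)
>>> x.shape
(7,)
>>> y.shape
(7, 7)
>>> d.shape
(7, 7)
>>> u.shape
(7, 7)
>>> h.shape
(7, 7)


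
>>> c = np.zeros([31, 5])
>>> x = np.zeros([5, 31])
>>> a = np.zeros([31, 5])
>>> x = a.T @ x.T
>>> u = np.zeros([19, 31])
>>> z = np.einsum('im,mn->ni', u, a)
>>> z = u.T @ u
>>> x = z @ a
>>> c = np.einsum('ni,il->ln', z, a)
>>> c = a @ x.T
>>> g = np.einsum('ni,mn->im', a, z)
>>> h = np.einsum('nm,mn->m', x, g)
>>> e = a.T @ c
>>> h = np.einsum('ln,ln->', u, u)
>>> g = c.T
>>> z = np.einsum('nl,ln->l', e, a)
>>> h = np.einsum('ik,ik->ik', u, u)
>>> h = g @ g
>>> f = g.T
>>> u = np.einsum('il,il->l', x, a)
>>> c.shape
(31, 31)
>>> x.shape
(31, 5)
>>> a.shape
(31, 5)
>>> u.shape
(5,)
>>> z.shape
(31,)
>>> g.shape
(31, 31)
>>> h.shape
(31, 31)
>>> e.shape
(5, 31)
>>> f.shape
(31, 31)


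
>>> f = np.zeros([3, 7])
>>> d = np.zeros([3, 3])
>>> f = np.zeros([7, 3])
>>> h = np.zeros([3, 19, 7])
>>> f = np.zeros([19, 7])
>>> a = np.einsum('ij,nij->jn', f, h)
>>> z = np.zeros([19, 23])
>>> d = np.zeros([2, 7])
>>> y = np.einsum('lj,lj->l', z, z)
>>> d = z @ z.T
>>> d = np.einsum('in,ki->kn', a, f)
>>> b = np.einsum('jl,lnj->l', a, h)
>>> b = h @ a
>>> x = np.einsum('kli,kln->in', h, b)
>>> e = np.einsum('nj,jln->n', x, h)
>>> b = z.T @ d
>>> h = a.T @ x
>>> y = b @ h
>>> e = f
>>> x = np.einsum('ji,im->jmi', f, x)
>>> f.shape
(19, 7)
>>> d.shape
(19, 3)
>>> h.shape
(3, 3)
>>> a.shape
(7, 3)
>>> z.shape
(19, 23)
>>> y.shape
(23, 3)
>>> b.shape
(23, 3)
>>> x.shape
(19, 3, 7)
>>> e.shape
(19, 7)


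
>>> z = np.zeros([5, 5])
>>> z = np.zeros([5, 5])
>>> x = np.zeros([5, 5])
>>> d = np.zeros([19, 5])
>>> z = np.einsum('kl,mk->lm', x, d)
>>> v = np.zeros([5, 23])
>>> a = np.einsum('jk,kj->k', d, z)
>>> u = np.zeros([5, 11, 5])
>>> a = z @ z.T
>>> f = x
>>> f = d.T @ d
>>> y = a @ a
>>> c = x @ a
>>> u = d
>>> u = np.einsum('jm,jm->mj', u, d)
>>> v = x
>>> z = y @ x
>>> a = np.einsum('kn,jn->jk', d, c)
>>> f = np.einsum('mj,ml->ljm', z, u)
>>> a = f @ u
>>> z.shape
(5, 5)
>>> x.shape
(5, 5)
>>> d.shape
(19, 5)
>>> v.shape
(5, 5)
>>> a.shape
(19, 5, 19)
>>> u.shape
(5, 19)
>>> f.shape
(19, 5, 5)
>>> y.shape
(5, 5)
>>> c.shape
(5, 5)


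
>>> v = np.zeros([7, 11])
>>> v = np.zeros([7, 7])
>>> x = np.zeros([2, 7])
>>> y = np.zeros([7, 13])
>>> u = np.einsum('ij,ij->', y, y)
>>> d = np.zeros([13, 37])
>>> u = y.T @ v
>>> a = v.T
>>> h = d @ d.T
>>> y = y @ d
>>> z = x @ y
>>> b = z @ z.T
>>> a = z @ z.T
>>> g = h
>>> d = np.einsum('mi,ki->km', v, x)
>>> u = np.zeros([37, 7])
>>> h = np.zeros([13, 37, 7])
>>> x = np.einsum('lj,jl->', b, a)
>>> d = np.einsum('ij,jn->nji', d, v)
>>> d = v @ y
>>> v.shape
(7, 7)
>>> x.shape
()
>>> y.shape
(7, 37)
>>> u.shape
(37, 7)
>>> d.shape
(7, 37)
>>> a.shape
(2, 2)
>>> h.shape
(13, 37, 7)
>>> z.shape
(2, 37)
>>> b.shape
(2, 2)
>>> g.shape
(13, 13)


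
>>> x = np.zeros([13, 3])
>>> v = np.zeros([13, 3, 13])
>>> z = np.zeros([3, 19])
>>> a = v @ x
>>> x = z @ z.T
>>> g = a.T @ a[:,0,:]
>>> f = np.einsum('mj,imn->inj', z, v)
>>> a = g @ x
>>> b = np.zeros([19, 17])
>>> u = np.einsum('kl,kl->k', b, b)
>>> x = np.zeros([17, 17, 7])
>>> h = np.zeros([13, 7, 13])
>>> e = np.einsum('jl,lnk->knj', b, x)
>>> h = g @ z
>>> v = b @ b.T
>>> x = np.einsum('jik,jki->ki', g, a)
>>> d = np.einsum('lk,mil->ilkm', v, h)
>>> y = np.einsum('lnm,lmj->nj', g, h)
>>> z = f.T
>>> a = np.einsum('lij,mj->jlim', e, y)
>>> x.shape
(3, 3)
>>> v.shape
(19, 19)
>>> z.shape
(19, 13, 13)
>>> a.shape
(19, 7, 17, 3)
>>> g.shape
(3, 3, 3)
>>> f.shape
(13, 13, 19)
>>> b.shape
(19, 17)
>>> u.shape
(19,)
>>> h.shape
(3, 3, 19)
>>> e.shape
(7, 17, 19)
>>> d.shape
(3, 19, 19, 3)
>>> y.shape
(3, 19)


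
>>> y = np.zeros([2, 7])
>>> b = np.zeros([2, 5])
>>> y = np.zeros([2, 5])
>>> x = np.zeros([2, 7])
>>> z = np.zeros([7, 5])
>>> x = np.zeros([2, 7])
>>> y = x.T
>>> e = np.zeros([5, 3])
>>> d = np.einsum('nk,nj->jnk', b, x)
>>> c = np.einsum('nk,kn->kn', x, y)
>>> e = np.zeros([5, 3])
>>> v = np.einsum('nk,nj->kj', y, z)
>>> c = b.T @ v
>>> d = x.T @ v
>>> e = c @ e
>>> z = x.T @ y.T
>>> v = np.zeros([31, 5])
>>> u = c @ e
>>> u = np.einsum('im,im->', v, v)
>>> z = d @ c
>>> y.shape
(7, 2)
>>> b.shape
(2, 5)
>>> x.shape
(2, 7)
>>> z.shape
(7, 5)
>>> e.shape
(5, 3)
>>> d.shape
(7, 5)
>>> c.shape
(5, 5)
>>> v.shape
(31, 5)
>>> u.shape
()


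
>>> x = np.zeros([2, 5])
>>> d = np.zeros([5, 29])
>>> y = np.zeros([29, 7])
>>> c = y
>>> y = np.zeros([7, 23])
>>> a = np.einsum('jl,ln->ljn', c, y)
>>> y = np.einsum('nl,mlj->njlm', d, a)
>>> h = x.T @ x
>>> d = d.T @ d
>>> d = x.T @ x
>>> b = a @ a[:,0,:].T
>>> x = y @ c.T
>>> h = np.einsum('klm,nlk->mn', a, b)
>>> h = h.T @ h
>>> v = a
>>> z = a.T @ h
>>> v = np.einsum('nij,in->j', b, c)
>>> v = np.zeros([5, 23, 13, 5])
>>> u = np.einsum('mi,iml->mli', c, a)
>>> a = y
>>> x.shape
(5, 23, 29, 29)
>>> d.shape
(5, 5)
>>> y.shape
(5, 23, 29, 7)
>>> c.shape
(29, 7)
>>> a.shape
(5, 23, 29, 7)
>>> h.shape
(7, 7)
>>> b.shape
(7, 29, 7)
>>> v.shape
(5, 23, 13, 5)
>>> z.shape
(23, 29, 7)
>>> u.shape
(29, 23, 7)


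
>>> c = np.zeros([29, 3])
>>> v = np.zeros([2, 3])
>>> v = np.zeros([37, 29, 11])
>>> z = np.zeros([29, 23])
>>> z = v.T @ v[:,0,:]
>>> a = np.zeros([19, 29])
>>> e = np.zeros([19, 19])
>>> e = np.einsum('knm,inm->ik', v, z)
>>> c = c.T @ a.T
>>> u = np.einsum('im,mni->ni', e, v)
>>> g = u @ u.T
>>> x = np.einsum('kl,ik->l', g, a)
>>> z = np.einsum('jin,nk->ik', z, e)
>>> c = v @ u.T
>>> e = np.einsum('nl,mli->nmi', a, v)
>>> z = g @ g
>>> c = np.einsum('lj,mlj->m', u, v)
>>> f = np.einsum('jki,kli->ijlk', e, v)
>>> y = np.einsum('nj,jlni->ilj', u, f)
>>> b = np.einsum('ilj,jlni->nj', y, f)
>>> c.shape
(37,)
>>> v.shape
(37, 29, 11)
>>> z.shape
(29, 29)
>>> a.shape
(19, 29)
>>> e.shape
(19, 37, 11)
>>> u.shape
(29, 11)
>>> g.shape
(29, 29)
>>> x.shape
(29,)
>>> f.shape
(11, 19, 29, 37)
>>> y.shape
(37, 19, 11)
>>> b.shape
(29, 11)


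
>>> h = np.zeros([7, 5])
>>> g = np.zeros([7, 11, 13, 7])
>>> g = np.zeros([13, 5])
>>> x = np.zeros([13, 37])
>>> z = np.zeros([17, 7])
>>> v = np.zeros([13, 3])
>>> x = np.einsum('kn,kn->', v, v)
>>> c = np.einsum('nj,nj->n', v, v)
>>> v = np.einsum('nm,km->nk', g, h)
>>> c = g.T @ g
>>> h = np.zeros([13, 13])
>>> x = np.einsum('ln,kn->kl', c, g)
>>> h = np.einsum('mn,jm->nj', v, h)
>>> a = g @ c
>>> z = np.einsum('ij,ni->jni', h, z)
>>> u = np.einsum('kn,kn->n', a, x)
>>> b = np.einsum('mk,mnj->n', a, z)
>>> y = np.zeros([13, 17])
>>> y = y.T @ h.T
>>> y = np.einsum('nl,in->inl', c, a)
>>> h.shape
(7, 13)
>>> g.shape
(13, 5)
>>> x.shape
(13, 5)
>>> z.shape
(13, 17, 7)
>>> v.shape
(13, 7)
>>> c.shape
(5, 5)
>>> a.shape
(13, 5)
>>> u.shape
(5,)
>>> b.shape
(17,)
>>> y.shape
(13, 5, 5)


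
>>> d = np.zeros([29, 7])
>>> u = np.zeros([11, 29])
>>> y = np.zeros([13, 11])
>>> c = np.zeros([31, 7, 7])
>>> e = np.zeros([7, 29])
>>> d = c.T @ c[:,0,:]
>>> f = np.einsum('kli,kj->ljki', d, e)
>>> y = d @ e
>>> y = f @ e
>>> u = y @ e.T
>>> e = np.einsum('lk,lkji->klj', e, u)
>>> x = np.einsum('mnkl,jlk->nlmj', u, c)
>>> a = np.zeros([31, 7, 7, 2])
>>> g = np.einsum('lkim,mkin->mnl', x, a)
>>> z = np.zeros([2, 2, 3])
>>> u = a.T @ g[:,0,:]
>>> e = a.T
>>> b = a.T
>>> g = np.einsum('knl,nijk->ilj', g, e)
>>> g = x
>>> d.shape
(7, 7, 7)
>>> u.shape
(2, 7, 7, 29)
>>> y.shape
(7, 29, 7, 29)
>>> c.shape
(31, 7, 7)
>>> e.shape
(2, 7, 7, 31)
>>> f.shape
(7, 29, 7, 7)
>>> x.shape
(29, 7, 7, 31)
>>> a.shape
(31, 7, 7, 2)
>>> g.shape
(29, 7, 7, 31)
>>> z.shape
(2, 2, 3)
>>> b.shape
(2, 7, 7, 31)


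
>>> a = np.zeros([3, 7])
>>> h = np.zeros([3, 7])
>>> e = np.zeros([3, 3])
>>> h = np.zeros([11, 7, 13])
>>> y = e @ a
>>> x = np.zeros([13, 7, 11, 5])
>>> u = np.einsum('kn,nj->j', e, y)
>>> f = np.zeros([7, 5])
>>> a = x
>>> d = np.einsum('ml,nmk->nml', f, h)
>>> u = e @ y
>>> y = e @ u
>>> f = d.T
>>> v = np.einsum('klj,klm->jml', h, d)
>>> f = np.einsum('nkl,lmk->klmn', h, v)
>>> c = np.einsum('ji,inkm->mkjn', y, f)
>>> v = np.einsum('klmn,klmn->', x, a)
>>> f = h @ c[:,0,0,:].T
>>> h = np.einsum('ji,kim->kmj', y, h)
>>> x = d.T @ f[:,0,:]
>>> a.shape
(13, 7, 11, 5)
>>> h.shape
(11, 13, 3)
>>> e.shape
(3, 3)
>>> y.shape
(3, 7)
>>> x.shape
(5, 7, 11)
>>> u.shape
(3, 7)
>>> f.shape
(11, 7, 11)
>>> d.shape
(11, 7, 5)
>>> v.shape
()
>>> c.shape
(11, 5, 3, 13)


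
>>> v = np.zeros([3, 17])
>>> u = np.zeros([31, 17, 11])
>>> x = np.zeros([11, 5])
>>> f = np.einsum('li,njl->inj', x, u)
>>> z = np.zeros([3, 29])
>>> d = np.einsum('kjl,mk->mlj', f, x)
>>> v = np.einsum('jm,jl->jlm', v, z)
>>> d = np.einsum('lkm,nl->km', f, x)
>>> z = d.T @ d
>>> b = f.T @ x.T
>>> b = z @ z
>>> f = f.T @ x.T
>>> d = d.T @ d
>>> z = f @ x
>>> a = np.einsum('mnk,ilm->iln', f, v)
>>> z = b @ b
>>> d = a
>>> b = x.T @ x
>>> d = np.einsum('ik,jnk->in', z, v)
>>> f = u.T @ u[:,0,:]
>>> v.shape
(3, 29, 17)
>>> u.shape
(31, 17, 11)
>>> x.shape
(11, 5)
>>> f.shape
(11, 17, 11)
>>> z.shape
(17, 17)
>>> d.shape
(17, 29)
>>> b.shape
(5, 5)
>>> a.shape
(3, 29, 31)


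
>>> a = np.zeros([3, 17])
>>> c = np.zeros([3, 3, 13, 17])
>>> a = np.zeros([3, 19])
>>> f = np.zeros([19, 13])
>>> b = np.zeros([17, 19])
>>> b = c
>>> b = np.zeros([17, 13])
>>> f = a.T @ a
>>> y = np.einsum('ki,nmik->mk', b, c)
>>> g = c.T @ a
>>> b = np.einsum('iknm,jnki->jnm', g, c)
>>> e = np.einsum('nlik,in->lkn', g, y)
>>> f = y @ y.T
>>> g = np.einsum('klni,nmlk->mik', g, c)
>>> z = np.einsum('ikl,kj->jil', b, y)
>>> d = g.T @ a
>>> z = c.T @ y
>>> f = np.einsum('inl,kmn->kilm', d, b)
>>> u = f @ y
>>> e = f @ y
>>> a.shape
(3, 19)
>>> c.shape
(3, 3, 13, 17)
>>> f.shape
(3, 17, 19, 3)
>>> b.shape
(3, 3, 19)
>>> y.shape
(3, 17)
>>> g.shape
(3, 19, 17)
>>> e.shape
(3, 17, 19, 17)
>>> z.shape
(17, 13, 3, 17)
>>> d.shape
(17, 19, 19)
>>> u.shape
(3, 17, 19, 17)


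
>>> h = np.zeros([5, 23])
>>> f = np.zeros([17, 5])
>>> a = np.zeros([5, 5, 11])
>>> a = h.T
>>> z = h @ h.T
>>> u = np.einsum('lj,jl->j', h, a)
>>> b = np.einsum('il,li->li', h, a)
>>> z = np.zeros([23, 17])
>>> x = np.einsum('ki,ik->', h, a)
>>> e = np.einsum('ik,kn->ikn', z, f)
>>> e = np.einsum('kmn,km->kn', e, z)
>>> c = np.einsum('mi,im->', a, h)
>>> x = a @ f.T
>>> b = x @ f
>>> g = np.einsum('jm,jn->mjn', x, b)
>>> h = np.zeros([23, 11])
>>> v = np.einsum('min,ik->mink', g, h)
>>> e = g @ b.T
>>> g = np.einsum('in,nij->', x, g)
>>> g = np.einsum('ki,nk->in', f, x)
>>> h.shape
(23, 11)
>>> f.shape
(17, 5)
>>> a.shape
(23, 5)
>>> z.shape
(23, 17)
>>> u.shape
(23,)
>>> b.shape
(23, 5)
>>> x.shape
(23, 17)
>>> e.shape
(17, 23, 23)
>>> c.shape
()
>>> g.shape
(5, 23)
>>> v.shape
(17, 23, 5, 11)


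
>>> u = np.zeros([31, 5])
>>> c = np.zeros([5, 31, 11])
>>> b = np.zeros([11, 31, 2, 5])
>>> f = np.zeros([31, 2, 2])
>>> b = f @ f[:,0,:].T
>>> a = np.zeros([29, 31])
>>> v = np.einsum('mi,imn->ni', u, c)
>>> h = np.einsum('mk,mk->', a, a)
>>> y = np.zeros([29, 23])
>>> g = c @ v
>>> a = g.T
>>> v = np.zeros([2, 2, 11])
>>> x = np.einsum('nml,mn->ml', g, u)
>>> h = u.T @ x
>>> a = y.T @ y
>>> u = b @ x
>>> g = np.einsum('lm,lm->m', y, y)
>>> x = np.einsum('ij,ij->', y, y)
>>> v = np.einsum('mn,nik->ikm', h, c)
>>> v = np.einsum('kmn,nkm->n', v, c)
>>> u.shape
(31, 2, 5)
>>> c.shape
(5, 31, 11)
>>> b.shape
(31, 2, 31)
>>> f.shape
(31, 2, 2)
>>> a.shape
(23, 23)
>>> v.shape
(5,)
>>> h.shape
(5, 5)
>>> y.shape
(29, 23)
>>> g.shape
(23,)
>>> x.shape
()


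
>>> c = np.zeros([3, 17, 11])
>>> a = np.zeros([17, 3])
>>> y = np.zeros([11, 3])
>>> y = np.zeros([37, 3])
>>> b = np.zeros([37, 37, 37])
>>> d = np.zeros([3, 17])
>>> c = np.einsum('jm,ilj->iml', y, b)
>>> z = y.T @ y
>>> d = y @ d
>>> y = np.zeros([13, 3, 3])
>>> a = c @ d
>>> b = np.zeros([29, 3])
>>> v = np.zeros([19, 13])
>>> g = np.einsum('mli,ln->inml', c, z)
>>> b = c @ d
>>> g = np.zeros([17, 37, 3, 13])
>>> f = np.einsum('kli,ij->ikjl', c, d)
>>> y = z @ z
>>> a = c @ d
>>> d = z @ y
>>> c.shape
(37, 3, 37)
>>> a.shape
(37, 3, 17)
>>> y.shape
(3, 3)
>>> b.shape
(37, 3, 17)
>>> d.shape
(3, 3)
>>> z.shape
(3, 3)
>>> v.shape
(19, 13)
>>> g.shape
(17, 37, 3, 13)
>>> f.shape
(37, 37, 17, 3)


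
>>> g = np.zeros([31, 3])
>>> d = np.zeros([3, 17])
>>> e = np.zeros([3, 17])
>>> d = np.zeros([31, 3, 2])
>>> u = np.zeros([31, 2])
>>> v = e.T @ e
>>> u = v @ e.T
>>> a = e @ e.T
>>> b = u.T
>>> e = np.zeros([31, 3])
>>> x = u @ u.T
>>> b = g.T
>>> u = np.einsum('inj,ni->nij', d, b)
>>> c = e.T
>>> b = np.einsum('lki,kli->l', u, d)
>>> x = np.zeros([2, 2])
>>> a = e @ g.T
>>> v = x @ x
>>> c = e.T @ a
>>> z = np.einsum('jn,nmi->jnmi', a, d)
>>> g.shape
(31, 3)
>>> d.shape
(31, 3, 2)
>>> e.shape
(31, 3)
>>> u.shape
(3, 31, 2)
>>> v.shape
(2, 2)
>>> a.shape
(31, 31)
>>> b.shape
(3,)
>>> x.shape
(2, 2)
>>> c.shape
(3, 31)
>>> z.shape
(31, 31, 3, 2)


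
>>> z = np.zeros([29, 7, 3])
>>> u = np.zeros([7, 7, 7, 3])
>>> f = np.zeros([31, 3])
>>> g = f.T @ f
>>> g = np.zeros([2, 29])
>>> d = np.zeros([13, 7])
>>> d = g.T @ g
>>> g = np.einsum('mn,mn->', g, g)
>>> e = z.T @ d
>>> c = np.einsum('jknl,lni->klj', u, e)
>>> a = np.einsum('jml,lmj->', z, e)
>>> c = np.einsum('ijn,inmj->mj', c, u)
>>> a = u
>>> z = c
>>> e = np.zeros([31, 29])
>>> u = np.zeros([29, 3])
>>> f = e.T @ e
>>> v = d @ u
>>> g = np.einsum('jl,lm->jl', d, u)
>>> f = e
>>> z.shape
(7, 3)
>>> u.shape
(29, 3)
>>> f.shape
(31, 29)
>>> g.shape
(29, 29)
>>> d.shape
(29, 29)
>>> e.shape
(31, 29)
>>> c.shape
(7, 3)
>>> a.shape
(7, 7, 7, 3)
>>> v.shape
(29, 3)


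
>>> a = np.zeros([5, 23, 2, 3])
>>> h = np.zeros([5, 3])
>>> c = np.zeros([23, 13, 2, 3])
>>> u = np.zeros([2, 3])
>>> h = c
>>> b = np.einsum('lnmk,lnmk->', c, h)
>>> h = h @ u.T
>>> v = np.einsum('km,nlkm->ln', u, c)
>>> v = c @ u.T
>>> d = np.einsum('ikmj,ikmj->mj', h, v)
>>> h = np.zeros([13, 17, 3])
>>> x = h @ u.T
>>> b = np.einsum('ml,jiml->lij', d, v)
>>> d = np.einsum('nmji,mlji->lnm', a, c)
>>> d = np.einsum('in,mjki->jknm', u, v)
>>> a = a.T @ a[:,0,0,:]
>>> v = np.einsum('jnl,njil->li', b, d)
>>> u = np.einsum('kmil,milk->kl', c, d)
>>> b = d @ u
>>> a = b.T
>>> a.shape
(3, 3, 2, 13)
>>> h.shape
(13, 17, 3)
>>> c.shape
(23, 13, 2, 3)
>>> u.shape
(23, 3)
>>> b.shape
(13, 2, 3, 3)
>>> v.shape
(23, 3)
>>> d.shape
(13, 2, 3, 23)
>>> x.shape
(13, 17, 2)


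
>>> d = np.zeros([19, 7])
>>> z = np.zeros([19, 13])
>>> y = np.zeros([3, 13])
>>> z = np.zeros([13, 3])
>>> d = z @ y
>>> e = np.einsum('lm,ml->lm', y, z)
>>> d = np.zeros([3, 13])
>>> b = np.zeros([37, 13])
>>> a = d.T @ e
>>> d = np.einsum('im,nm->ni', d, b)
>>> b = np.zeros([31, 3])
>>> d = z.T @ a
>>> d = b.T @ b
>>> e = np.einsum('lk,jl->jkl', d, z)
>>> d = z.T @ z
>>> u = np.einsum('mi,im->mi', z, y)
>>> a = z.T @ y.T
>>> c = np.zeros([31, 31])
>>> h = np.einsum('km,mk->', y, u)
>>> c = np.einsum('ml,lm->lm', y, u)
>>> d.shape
(3, 3)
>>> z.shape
(13, 3)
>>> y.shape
(3, 13)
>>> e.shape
(13, 3, 3)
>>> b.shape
(31, 3)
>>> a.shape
(3, 3)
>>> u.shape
(13, 3)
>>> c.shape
(13, 3)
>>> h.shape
()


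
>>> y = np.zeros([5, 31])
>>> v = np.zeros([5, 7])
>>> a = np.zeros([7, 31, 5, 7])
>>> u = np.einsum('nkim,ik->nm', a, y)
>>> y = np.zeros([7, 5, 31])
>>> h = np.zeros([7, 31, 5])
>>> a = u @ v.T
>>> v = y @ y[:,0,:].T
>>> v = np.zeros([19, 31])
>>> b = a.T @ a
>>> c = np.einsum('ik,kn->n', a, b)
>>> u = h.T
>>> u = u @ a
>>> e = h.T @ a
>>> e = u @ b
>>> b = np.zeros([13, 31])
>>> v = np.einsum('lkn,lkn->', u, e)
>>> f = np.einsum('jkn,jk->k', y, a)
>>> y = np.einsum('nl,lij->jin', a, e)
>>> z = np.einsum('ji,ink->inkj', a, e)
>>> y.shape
(5, 31, 7)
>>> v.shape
()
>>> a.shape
(7, 5)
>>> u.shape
(5, 31, 5)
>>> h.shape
(7, 31, 5)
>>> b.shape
(13, 31)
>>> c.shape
(5,)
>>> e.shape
(5, 31, 5)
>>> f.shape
(5,)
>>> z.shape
(5, 31, 5, 7)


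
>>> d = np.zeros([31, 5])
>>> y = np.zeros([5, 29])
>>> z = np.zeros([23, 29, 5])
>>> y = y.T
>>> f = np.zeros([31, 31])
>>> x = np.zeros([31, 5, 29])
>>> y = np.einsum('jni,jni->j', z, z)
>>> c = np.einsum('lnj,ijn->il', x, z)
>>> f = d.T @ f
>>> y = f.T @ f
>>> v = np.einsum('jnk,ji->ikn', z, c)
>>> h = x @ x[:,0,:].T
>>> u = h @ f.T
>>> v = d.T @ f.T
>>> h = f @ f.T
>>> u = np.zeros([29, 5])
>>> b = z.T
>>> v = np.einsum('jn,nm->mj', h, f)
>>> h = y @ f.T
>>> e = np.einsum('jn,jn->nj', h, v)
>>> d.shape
(31, 5)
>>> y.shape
(31, 31)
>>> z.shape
(23, 29, 5)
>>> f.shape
(5, 31)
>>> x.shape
(31, 5, 29)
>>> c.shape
(23, 31)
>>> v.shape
(31, 5)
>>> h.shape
(31, 5)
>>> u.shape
(29, 5)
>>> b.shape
(5, 29, 23)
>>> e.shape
(5, 31)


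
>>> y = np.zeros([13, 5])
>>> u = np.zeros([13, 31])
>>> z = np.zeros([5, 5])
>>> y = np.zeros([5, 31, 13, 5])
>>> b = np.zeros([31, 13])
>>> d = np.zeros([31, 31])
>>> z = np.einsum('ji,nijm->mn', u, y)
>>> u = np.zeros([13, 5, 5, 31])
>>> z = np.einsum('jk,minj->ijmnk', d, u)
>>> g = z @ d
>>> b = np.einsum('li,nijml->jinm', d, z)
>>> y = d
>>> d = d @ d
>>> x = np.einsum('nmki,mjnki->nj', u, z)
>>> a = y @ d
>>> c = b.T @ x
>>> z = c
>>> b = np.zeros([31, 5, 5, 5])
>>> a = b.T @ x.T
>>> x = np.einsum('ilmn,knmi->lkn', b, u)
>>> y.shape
(31, 31)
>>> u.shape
(13, 5, 5, 31)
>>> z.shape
(5, 5, 31, 31)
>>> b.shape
(31, 5, 5, 5)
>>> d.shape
(31, 31)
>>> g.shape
(5, 31, 13, 5, 31)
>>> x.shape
(5, 13, 5)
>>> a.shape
(5, 5, 5, 13)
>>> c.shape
(5, 5, 31, 31)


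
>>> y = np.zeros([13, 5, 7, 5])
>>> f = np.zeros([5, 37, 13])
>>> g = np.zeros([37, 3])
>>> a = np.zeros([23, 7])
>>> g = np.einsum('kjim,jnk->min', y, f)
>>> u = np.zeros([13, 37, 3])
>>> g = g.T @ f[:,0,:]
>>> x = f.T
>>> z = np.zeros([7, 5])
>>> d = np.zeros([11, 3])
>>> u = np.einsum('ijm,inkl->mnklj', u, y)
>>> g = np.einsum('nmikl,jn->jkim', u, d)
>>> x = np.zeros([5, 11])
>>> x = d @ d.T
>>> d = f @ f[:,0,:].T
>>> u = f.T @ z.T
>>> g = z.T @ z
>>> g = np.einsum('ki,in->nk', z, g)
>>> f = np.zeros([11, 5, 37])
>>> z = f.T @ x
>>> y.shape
(13, 5, 7, 5)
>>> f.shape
(11, 5, 37)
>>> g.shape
(5, 7)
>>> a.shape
(23, 7)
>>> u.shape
(13, 37, 7)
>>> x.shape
(11, 11)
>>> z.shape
(37, 5, 11)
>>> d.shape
(5, 37, 5)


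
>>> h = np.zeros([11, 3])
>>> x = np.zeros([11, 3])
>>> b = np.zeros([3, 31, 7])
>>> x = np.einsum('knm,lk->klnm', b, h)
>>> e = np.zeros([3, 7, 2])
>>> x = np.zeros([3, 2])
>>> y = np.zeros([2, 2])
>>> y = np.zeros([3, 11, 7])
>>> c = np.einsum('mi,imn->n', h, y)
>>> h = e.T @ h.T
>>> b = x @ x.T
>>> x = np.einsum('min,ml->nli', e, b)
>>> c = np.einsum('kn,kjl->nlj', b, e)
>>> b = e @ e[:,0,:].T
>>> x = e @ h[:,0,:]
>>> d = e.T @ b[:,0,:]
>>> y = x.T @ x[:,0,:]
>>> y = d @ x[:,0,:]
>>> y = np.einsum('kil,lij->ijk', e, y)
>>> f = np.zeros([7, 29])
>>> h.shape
(2, 7, 11)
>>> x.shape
(3, 7, 11)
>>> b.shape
(3, 7, 3)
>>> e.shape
(3, 7, 2)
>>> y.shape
(7, 11, 3)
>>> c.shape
(3, 2, 7)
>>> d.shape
(2, 7, 3)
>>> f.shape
(7, 29)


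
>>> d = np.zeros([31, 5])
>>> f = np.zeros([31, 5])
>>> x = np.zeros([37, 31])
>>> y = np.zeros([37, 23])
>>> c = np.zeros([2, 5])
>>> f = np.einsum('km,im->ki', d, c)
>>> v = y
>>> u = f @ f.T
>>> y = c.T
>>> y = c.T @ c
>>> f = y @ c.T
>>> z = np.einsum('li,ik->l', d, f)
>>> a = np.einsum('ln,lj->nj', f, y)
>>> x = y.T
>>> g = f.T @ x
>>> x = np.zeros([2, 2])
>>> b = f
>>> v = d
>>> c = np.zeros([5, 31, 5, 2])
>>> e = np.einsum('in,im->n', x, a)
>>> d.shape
(31, 5)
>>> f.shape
(5, 2)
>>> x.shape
(2, 2)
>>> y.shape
(5, 5)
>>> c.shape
(5, 31, 5, 2)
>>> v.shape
(31, 5)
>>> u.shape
(31, 31)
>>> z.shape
(31,)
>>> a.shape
(2, 5)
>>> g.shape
(2, 5)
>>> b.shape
(5, 2)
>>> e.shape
(2,)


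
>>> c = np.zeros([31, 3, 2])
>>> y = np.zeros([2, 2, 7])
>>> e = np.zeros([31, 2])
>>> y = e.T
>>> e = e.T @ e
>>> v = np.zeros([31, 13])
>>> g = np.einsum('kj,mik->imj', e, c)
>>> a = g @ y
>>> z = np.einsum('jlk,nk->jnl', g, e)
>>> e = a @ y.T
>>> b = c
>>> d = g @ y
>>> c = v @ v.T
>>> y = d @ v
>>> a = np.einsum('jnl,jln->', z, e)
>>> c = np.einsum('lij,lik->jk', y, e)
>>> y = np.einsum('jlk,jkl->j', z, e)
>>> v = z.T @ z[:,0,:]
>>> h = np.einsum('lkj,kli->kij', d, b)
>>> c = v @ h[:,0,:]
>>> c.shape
(31, 2, 31)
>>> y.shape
(3,)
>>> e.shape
(3, 31, 2)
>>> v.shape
(31, 2, 31)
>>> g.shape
(3, 31, 2)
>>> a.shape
()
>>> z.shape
(3, 2, 31)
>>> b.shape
(31, 3, 2)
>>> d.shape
(3, 31, 31)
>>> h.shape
(31, 2, 31)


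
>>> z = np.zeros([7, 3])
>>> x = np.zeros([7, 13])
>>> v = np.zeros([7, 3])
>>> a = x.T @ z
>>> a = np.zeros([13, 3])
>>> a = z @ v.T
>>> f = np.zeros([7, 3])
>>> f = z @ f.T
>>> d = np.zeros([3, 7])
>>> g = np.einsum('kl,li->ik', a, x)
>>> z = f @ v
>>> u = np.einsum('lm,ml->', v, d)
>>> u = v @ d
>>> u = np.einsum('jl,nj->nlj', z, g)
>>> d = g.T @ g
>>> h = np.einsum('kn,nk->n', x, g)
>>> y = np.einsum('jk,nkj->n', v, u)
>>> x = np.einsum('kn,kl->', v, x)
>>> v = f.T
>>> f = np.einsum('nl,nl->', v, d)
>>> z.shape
(7, 3)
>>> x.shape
()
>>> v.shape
(7, 7)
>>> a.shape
(7, 7)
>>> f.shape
()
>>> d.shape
(7, 7)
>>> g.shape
(13, 7)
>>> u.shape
(13, 3, 7)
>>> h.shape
(13,)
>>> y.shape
(13,)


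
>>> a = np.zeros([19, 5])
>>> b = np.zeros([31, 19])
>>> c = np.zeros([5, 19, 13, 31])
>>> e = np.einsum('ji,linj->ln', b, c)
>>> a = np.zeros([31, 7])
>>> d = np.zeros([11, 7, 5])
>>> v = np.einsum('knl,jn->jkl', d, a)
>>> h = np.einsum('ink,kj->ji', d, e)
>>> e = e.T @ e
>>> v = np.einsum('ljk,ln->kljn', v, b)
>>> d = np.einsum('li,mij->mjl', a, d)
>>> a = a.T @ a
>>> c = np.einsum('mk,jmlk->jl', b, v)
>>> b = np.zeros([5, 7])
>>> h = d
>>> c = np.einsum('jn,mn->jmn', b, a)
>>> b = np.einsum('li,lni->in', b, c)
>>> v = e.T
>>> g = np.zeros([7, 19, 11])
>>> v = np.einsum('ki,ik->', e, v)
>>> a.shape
(7, 7)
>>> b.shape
(7, 7)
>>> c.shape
(5, 7, 7)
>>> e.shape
(13, 13)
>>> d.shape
(11, 5, 31)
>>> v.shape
()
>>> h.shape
(11, 5, 31)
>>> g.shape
(7, 19, 11)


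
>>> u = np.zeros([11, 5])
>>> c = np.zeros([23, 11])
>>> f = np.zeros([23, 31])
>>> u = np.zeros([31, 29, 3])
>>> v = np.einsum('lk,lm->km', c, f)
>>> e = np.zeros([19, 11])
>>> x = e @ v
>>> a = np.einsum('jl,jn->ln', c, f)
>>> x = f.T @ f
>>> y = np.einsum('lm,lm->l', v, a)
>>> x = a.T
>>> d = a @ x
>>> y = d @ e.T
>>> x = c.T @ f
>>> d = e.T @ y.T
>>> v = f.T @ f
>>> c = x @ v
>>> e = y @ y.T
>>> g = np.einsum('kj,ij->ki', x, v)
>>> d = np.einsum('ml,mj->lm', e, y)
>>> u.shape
(31, 29, 3)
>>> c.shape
(11, 31)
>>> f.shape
(23, 31)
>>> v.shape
(31, 31)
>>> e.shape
(11, 11)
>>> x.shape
(11, 31)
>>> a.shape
(11, 31)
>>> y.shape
(11, 19)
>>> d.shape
(11, 11)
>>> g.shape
(11, 31)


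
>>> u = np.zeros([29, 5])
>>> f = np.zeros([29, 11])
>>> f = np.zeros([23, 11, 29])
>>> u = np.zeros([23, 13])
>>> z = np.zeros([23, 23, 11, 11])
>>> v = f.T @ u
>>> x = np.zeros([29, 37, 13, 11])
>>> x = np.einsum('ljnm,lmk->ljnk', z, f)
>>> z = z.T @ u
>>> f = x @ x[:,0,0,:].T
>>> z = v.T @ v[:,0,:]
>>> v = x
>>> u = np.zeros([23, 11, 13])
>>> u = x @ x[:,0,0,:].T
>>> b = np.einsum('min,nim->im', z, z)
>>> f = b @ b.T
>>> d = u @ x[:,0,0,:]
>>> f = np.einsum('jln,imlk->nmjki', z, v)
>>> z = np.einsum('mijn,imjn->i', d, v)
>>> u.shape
(23, 23, 11, 23)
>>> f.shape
(13, 23, 13, 29, 23)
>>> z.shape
(23,)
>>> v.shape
(23, 23, 11, 29)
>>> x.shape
(23, 23, 11, 29)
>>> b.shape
(11, 13)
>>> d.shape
(23, 23, 11, 29)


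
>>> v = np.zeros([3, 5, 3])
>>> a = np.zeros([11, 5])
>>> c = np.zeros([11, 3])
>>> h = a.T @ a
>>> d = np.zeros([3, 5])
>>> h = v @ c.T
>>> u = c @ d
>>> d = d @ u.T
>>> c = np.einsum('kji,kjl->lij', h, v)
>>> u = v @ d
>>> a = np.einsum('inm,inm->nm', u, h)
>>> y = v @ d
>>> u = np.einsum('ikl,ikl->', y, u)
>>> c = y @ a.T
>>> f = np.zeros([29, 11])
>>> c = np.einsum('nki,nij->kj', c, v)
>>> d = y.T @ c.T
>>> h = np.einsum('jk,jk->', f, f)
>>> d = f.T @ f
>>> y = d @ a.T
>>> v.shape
(3, 5, 3)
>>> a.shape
(5, 11)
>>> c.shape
(5, 3)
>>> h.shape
()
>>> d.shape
(11, 11)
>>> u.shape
()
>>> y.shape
(11, 5)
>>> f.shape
(29, 11)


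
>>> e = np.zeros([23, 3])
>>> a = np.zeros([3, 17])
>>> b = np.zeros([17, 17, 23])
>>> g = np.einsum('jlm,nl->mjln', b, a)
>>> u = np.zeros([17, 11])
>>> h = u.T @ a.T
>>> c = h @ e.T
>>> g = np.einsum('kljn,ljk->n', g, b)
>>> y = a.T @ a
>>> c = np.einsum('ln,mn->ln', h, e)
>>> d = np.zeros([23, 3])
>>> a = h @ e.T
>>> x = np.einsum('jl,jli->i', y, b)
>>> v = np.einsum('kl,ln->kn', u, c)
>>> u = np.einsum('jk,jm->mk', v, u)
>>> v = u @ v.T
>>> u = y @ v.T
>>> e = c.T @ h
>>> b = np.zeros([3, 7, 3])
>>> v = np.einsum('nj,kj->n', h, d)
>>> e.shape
(3, 3)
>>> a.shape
(11, 23)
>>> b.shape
(3, 7, 3)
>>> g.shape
(3,)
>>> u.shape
(17, 11)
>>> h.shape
(11, 3)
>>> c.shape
(11, 3)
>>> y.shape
(17, 17)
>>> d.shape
(23, 3)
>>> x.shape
(23,)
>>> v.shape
(11,)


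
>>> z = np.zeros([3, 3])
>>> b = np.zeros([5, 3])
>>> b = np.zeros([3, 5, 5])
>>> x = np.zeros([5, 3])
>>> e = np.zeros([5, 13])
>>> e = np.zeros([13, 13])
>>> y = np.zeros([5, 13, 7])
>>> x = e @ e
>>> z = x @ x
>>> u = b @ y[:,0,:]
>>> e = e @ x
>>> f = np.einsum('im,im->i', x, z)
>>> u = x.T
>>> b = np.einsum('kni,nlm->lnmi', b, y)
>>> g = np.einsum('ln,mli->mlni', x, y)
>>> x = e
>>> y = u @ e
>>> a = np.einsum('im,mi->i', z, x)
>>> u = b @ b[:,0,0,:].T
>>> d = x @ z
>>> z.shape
(13, 13)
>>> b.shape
(13, 5, 7, 5)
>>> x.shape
(13, 13)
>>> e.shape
(13, 13)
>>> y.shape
(13, 13)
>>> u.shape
(13, 5, 7, 13)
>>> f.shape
(13,)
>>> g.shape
(5, 13, 13, 7)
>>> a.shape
(13,)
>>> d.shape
(13, 13)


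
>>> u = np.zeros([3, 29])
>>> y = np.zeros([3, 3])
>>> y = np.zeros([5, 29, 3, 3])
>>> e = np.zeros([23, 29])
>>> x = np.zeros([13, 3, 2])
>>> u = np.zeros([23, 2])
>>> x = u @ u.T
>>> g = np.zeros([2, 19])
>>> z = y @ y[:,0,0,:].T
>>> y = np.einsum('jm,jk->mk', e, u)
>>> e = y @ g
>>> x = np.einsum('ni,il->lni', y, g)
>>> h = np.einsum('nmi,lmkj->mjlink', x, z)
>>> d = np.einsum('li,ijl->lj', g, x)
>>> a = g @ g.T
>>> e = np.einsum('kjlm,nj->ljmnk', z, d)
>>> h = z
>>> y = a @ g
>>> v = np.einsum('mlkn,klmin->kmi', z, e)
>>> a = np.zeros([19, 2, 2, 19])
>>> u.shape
(23, 2)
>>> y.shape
(2, 19)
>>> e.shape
(3, 29, 5, 2, 5)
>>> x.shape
(19, 29, 2)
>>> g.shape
(2, 19)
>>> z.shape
(5, 29, 3, 5)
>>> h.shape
(5, 29, 3, 5)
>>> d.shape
(2, 29)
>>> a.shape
(19, 2, 2, 19)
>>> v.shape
(3, 5, 2)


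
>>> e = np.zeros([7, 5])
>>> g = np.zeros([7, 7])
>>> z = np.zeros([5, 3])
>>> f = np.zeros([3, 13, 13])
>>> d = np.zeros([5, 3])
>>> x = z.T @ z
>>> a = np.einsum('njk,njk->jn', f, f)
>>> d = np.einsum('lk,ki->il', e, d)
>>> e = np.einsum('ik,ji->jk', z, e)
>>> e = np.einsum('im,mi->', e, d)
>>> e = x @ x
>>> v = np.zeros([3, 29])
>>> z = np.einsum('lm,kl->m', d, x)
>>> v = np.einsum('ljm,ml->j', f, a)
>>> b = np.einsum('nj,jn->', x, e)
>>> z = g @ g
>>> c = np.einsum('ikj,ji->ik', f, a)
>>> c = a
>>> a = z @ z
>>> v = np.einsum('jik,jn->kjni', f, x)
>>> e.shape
(3, 3)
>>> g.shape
(7, 7)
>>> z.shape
(7, 7)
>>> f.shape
(3, 13, 13)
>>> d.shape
(3, 7)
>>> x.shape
(3, 3)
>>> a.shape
(7, 7)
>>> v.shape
(13, 3, 3, 13)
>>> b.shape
()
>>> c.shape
(13, 3)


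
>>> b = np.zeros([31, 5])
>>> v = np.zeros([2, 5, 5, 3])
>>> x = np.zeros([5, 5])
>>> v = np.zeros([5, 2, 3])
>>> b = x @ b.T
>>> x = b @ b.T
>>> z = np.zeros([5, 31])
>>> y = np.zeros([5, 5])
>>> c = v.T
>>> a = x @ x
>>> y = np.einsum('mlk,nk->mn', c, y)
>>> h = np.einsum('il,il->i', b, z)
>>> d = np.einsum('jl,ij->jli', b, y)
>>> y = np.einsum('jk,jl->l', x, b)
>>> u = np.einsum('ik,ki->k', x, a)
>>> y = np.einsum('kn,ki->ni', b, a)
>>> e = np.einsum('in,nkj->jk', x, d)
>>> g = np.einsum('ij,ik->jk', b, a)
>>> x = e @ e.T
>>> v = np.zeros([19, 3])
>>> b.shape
(5, 31)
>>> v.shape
(19, 3)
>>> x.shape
(3, 3)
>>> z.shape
(5, 31)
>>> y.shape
(31, 5)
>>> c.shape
(3, 2, 5)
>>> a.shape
(5, 5)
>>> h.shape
(5,)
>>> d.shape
(5, 31, 3)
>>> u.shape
(5,)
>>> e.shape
(3, 31)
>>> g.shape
(31, 5)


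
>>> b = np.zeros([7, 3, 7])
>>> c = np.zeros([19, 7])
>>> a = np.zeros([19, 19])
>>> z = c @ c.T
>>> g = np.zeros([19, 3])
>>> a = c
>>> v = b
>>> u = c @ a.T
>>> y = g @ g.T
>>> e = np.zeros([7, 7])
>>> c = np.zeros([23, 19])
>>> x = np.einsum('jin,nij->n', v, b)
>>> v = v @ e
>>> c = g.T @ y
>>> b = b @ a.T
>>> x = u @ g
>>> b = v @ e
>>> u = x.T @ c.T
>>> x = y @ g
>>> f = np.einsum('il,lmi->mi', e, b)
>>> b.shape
(7, 3, 7)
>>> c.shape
(3, 19)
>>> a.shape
(19, 7)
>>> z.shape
(19, 19)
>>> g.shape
(19, 3)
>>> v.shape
(7, 3, 7)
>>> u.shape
(3, 3)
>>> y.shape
(19, 19)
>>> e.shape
(7, 7)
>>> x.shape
(19, 3)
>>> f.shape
(3, 7)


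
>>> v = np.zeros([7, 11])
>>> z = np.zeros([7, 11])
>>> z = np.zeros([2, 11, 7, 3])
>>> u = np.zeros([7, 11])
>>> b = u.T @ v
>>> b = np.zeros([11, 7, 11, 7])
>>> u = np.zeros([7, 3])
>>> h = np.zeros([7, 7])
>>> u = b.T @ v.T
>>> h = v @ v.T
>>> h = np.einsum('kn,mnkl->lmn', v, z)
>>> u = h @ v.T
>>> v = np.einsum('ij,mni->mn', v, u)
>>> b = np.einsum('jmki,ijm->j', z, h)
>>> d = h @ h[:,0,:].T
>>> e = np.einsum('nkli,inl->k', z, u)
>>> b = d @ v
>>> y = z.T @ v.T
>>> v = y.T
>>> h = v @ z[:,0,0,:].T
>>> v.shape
(3, 11, 7, 3)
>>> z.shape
(2, 11, 7, 3)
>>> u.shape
(3, 2, 7)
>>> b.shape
(3, 2, 2)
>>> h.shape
(3, 11, 7, 2)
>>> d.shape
(3, 2, 3)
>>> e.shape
(11,)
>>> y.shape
(3, 7, 11, 3)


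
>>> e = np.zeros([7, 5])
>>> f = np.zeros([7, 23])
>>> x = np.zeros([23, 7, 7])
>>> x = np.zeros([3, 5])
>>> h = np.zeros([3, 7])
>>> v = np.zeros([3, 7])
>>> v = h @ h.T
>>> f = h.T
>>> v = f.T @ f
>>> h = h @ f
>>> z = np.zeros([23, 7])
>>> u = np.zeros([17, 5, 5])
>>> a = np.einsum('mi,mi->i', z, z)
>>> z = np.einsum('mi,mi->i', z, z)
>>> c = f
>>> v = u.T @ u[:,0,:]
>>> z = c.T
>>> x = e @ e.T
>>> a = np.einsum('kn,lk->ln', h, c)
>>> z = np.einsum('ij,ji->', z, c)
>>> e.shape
(7, 5)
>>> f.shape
(7, 3)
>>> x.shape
(7, 7)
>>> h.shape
(3, 3)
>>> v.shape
(5, 5, 5)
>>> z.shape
()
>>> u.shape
(17, 5, 5)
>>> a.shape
(7, 3)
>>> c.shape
(7, 3)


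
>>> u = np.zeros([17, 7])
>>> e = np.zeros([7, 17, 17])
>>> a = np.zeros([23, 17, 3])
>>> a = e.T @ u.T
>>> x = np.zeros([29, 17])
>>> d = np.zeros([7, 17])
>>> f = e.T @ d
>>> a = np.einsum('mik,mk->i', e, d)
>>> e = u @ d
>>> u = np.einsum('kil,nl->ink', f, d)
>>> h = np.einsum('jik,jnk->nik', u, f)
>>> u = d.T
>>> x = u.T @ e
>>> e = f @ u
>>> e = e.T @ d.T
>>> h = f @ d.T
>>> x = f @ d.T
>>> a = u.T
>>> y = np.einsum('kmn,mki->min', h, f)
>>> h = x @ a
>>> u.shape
(17, 7)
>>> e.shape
(7, 17, 7)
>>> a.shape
(7, 17)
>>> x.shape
(17, 17, 7)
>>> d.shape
(7, 17)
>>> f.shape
(17, 17, 17)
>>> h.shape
(17, 17, 17)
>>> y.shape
(17, 17, 7)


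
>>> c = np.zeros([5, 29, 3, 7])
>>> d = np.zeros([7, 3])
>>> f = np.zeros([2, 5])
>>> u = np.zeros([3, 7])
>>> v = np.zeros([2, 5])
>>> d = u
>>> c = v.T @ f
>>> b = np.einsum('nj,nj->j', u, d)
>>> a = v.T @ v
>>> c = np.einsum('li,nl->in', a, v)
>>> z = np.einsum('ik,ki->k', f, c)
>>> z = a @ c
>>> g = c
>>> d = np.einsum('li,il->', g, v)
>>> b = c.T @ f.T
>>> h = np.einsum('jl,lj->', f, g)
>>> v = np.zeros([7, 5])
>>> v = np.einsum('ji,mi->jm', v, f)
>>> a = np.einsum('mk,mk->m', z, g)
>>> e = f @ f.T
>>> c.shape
(5, 2)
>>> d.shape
()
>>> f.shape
(2, 5)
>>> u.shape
(3, 7)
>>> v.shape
(7, 2)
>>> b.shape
(2, 2)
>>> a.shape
(5,)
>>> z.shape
(5, 2)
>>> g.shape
(5, 2)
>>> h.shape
()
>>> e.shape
(2, 2)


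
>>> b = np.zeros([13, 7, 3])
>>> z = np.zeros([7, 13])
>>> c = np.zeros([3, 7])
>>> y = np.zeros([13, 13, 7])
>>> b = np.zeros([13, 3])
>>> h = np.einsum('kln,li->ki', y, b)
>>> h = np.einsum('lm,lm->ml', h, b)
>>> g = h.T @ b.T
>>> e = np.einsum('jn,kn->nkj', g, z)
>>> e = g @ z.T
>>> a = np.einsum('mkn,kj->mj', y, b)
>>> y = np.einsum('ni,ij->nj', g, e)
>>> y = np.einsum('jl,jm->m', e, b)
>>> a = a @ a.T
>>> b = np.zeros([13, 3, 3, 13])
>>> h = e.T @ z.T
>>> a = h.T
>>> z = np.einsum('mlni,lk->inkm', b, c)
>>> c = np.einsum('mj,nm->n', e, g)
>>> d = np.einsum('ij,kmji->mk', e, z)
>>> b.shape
(13, 3, 3, 13)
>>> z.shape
(13, 3, 7, 13)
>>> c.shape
(13,)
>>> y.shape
(3,)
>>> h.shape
(7, 7)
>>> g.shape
(13, 13)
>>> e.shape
(13, 7)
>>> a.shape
(7, 7)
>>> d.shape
(3, 13)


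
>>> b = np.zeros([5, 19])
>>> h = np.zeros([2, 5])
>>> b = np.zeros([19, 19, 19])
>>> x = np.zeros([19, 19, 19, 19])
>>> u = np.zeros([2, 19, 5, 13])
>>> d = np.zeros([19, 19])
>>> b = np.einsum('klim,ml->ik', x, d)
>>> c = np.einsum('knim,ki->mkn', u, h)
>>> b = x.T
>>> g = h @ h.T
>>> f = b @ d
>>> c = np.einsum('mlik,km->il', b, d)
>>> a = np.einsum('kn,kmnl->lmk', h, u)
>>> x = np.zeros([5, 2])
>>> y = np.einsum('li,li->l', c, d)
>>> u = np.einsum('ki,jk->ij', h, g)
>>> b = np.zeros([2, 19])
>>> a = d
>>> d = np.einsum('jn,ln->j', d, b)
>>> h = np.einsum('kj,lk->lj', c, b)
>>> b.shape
(2, 19)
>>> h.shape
(2, 19)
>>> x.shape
(5, 2)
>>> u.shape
(5, 2)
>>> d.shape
(19,)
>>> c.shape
(19, 19)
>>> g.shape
(2, 2)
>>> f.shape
(19, 19, 19, 19)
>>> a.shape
(19, 19)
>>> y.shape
(19,)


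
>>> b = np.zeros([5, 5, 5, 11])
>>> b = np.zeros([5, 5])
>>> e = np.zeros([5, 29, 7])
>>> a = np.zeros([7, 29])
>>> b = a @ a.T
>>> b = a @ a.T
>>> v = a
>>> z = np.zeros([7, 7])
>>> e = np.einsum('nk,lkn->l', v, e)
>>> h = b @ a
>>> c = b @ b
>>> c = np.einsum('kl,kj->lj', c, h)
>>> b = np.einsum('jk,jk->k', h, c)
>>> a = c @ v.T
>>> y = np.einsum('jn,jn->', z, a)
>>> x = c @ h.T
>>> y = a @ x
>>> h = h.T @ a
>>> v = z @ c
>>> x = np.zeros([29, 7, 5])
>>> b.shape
(29,)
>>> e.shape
(5,)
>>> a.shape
(7, 7)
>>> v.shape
(7, 29)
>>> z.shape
(7, 7)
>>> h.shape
(29, 7)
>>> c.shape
(7, 29)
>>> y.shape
(7, 7)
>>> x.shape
(29, 7, 5)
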